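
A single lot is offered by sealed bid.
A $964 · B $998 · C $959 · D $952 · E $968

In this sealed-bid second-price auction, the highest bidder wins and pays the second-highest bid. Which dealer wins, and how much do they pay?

B pays $968

Sealed-bid second-price auction: the highest bidder wins and pays the second-highest bid.
Bids ranked: 998 (B) > 968 (E) > 964 (A) > 959 (C) > 952 (D)
Second-price: B pays E's bid of $968.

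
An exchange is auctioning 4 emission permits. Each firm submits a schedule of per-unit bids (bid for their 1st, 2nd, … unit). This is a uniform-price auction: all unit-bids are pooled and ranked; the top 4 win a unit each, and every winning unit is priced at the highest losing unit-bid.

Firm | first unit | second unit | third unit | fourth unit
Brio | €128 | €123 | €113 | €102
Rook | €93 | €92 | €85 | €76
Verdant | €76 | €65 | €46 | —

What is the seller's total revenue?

Total revenue: €372

Merging the schedules and taking the best 4: 128 (Brio-1), 123 (Brio-2), 113 (Brio-3), 102 (Brio-4)
First bid not allocated: €93.
Allocation: Brio 4. Every unit priced at €93.
Revenue = 4 × 93 = €372.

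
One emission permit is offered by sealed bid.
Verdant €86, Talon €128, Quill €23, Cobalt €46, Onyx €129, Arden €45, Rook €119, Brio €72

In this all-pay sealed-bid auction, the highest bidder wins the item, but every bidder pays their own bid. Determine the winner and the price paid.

Onyx pays €129

Bids in order: 129 (Onyx) > 128 (Talon) > 119 (Rook) > 86 (Verdant) > 72 (Brio) > 46 (Cobalt) > …
Onyx is highest and takes the item; every bidder forfeits their bid.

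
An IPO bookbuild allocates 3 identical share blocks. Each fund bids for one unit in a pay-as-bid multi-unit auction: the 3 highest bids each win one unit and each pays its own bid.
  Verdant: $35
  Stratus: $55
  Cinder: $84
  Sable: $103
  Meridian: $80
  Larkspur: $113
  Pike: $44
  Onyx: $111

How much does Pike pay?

Pike pays $0

Sorting: 113 (Larkspur), 111 (Onyx), 103 (Sable), 84 (Cinder), 80 (Meridian), …
Winners (3 units): Larkspur, Onyx, Sable.
Pike does not win → $0.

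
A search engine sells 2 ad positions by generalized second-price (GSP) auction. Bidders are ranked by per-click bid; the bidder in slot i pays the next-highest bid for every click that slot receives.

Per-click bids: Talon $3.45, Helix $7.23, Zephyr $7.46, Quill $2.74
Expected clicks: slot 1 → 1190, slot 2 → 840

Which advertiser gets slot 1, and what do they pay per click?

Sorting advertisers: $7.46 (Zephyr) > $7.23 (Helix) > $3.45 (Talon) > …
Slot 1 goes to the first-ranked bidder, Zephyr, who pays the next bid down: $7.23/click.

Zephyr; $7.23 per click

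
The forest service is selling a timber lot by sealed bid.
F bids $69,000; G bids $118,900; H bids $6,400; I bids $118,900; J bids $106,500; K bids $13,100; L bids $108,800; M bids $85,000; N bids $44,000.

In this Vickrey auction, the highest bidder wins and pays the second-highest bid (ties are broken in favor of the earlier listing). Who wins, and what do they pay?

G pays $118,900

Bids ranked: 118,900 (G) > 118,900 (I) > 108,800 (L) > 106,500 (J) > 85,000 (M) > 69,000 (F) > …
Tie at $118,900 → G wins by tie-break.
Second-price: G pays I's bid of $118,900.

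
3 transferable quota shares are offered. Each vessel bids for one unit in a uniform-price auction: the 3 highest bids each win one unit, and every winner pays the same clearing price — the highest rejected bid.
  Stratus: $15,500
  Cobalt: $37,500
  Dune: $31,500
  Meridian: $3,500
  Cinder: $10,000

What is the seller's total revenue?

Sorting: 37,500 (Cobalt), 31,500 (Dune), 15,500 (Stratus), 10,000 (Cinder), 3,500 (Meridian)
Winners (3 units): Cobalt, Dune, Stratus.
Clearing price = highest rejected bid = $10,000.
Total revenue = 3 × $10,000 = $30,000.

Total revenue: $30,000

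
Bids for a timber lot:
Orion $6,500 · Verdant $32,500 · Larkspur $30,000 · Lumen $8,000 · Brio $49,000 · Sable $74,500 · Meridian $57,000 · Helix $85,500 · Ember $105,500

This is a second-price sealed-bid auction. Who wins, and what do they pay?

Bids in order: 105,500 (Ember) > 85,500 (Helix) > 74,500 (Sable) > 57,000 (Meridian) > 49,000 (Brio) > 32,500 (Verdant) > …
Ember wins with the highest bid; price is set by the runner-up at $85,500.

Ember pays $85,500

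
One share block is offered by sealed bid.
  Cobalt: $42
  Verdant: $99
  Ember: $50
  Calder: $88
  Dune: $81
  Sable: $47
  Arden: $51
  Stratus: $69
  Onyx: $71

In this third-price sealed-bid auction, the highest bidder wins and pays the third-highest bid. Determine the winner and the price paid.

Bids ranked: 99 (Verdant) > 88 (Calder) > 81 (Dune) > 71 (Onyx) > 69 (Stratus) > 51 (Arden) > …
Verdant is highest; pays the third-highest bid, $81.

Verdant pays $81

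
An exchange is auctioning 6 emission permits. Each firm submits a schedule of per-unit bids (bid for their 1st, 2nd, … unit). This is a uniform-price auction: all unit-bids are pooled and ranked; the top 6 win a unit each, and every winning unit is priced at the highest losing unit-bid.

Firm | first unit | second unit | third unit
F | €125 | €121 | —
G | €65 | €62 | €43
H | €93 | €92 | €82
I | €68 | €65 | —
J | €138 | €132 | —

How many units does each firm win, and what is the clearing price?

Merging the schedules and taking the best 6: 138 (J-1), 132 (J-2), 125 (F-1), 121 (F-2), 93 (H-1), 92 (H-2)
First bid not allocated: €82.
Allocation: F 2, H 2, J 2.

F 2, H 2, J 2; clearing price €82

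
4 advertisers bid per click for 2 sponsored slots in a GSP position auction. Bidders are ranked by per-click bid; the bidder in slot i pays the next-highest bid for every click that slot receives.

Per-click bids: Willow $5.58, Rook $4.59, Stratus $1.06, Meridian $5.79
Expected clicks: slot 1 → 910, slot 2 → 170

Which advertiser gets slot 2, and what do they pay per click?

Willow; $4.59 per click

Sorting advertisers: $5.79 (Meridian) > $5.58 (Willow) > $4.59 (Rook) > …
Slot 2 goes to the second-ranked bidder, Willow, who pays the next bid down: $4.59/click.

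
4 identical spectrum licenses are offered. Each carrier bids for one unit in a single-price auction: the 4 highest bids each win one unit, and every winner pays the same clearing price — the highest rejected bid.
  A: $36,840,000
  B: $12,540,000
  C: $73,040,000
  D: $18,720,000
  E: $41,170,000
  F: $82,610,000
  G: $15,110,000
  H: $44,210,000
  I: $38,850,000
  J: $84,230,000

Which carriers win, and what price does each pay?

J, F, C, H; each pays $41,170,000

Ordering the bids: 84,230,000 (J), 82,610,000 (F), 73,040,000 (C), 44,210,000 (H), 41,170,000 (E), 38,850,000 (I), …
Top 4: J, F, C, H.
Clearing price = highest rejected bid = $41,170,000.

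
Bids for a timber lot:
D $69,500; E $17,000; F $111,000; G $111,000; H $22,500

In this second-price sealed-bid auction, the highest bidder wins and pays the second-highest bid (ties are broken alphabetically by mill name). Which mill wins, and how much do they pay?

Bids ranked: 111,000 (F) > 111,000 (G) > 69,500 (D) > 22,500 (H) > 17,000 (E)
Tie at $111,000 → F wins by tie-break.
F wins with the highest bid; price is set by the runner-up at $111,000.

F pays $111,000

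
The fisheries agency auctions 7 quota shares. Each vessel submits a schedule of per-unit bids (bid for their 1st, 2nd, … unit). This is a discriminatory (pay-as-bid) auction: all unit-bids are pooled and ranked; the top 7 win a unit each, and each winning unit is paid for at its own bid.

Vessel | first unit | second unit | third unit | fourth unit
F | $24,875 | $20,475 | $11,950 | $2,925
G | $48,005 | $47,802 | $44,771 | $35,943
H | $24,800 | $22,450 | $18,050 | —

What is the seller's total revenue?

Total revenue: $248,646

Pooled unit-bids ranked (top 7): 48,005 (G-1), 47,802 (G-2), 44,771 (G-3), 35,943 (G-4), 24,875 (F-1), 24,800 (H-1), 22,450 (H-2)
Next rejected bid: $20,475 (not a price — pay-as-bid).
Each winning unit pays its own bid.
Revenue = 48,005 + 47,802 + 44,771 + 35,943 + 24,875 + 24,800 + 22,450 = $248,646.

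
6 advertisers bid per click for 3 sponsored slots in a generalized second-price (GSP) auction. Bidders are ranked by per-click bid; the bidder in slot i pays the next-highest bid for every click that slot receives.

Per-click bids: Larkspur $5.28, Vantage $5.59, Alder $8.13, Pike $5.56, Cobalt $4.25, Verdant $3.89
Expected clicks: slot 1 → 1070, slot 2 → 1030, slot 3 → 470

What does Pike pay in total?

Pike pays $2481.60

Per-click bids in order: $8.13 (Alder) > $5.59 (Vantage) > $5.56 (Pike) > $5.28 (Larkspur) > …
Pike holds slot 3 → pays next bid $5.28 × 470 clicks = $2481.60.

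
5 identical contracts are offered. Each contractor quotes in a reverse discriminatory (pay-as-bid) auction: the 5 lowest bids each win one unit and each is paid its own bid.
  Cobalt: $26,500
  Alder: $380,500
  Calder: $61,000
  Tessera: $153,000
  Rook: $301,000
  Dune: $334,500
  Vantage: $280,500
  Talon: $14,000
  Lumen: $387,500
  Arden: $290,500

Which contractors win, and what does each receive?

Talon $14,000, Cobalt $26,500, Calder $61,000, Tessera $153,000, Vantage $280,500

Sorting: 14,000 (Talon), 26,500 (Cobalt), 61,000 (Calder), 153,000 (Tessera), 280,500 (Vantage), 290,500 (Arden), 301,000 (Rook), …
Winners (5 units): Talon, Cobalt, Calder, Tessera, Vantage.
Each winner is paid its own bid: Talon $14,000, Cobalt $26,500, Calder $61,000, Tessera $153,000, Vantage $280,500.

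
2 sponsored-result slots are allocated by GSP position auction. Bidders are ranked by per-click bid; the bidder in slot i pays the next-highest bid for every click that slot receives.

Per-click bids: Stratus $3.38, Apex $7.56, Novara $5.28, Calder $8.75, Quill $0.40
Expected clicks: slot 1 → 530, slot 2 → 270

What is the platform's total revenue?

Total revenue: $5432.40

Sorting advertisers: $8.75 (Calder) > $7.56 (Apex) > $5.28 (Novara) > …
Slot 1: Calder pays $7.56 × 530 = $4006.80
Slot 2: Apex pays $5.28 × 270 = $1425.60
Total = $5432.40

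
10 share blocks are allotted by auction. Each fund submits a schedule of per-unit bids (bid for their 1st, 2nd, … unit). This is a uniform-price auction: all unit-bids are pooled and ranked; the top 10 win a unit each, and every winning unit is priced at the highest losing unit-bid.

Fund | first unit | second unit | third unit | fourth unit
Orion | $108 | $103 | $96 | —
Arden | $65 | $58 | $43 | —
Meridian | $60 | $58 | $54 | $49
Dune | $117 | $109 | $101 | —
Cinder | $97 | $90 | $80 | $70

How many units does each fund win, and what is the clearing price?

Cinder 4, Dune 3, Orion 3; clearing price $65

Pooled unit-bids ranked (top 10): 117 (Dune-1), 109 (Dune-2), 108 (Orion-1), 103 (Orion-2), 101 (Dune-3), 97 (Cinder-1), 96 (Orion-3), 90 (Cinder-2), 80 (Cinder-3), 70 (Cinder-4)
The (k+1)-th unit-bid is $65.
Allocation: Cinder 4, Dune 3, Orion 3.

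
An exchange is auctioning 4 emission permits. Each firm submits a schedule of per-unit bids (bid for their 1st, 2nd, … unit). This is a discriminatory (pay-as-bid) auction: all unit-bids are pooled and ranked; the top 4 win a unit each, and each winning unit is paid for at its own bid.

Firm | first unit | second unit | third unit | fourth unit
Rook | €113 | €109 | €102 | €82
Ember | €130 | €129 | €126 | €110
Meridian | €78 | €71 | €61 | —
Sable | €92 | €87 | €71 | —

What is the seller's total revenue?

Total revenue: €498

Pooled unit-bids ranked (top 4): 130 (Ember-1), 129 (Ember-2), 126 (Ember-3), 113 (Rook-1)
Next rejected bid: €110 (not a price — pay-as-bid).
Each winning unit pays its own bid.
Revenue = 130 + 129 + 126 + 113 = €498.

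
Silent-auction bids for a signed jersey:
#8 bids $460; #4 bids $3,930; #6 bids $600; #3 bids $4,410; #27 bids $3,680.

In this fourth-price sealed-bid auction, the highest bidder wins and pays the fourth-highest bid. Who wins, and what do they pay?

#3 pays $600

Sorting bids: 4,410 (#3) > 3,930 (#4) > 3,680 (#27) > 600 (#6) > 460 (#8)
#3 is highest; pays the fourth-highest bid, $600.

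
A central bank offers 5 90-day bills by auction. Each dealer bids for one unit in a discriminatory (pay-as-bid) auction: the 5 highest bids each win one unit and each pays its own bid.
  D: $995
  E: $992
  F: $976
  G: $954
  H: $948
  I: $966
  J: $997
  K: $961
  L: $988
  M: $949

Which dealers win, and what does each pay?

Ordering the bids: 997 (J), 995 (D), 992 (E), 988 (L), 976 (F), 966 (I), 961 (K), …
The 5 highest are J, D, E, L, F.
Each winner pays its own bid: J $997, D $995, E $992, L $988, F $976.

J $997, D $995, E $992, L $988, F $976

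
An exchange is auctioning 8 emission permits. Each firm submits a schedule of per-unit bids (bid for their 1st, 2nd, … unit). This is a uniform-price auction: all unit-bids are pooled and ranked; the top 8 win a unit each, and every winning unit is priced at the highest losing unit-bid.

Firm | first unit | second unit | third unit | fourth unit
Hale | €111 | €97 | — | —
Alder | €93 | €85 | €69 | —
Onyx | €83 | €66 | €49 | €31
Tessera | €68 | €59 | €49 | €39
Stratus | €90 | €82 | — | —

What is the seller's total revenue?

Pooled unit-bids ranked (top 8): 111 (Hale-1), 97 (Hale-2), 93 (Alder-1), 90 (Stratus-1), 85 (Alder-2), 83 (Onyx-1), 82 (Stratus-2), 69 (Alder-3)
The (k+1)-th unit-bid is €68.
Allocation: Alder 3, Hale 2, Onyx 1, Stratus 2. Every unit priced at €68.
Revenue = 8 × 68 = €544.

Total revenue: €544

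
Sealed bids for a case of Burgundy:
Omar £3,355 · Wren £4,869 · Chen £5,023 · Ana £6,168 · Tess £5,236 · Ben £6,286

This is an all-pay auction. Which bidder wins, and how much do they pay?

Ben pays £6,286

Bids ranked: 6,286 (Ben) > 6,168 (Ana) > 5,236 (Tess) > 5,023 (Chen) > 4,869 (Wren) > 3,355 (Omar)
Ben wins with the top bid; all bids are sunk regardless.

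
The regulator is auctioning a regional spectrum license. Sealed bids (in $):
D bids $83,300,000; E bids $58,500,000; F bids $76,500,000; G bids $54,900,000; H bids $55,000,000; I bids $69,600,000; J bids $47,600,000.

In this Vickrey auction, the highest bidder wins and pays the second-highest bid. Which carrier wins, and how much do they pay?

Vickrey auction: the highest bidder wins and pays the second-highest bid.
Bids in order: 83,300,000 (D) > 76,500,000 (F) > 69,600,000 (I) > 58,500,000 (E) > 55,000,000 (H) > 54,900,000 (G) > …
Second-price: D pays F's bid of $76,500,000.

D pays $76,500,000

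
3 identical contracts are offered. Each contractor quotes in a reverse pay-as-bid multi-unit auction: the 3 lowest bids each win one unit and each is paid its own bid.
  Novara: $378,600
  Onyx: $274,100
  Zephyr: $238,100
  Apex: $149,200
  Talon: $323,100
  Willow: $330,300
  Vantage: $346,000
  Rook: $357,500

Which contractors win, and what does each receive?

Apex $149,200, Zephyr $238,100, Onyx $274,100

Bids ranked low→high: 149,200 (Apex), 238,100 (Zephyr), 274,100 (Onyx), 323,100 (Talon), 330,300 (Willow), …
Winners (3 units): Apex, Zephyr, Onyx.
Each winner is paid its own bid: Apex $149,200, Zephyr $238,100, Onyx $274,100.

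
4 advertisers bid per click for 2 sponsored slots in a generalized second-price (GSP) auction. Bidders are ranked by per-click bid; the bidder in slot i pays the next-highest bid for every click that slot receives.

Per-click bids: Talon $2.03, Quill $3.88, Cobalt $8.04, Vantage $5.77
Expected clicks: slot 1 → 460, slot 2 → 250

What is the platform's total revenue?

Total revenue: $3624.20

Ranked by bid: $8.04 (Cobalt) > $5.77 (Vantage) > $3.88 (Quill) > …
Slot 1: Cobalt pays $5.77 × 460 = $2654.20
Slot 2: Vantage pays $3.88 × 250 = $970.00
Total = $3624.20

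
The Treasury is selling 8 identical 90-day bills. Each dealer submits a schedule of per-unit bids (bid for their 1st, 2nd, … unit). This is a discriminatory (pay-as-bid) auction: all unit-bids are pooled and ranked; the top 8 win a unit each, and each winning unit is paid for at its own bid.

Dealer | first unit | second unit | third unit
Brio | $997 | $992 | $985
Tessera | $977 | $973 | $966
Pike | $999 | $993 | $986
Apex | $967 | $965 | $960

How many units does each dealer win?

Brio 3, Pike 3, Tessera 2

All unit-bids, highest first — top 8: 999 (Pike-1), 997 (Brio-1), 993 (Pike-2), 992 (Brio-2), 986 (Pike-3), 985 (Brio-3), 977 (Tessera-1), 973 (Tessera-2)
Next rejected bid: $967 (not a price — pay-as-bid).
Allocation: Brio 3, Pike 3, Tessera 2.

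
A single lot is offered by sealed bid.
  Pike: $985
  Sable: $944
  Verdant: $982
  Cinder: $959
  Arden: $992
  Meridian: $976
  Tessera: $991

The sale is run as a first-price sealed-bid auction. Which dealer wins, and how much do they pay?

Arden pays $992

Rule: the highest bidder wins and pays their own bid.
Sorting bids: 992 (Arden) > 991 (Tessera) > 985 (Pike) > 982 (Verdant) > 976 (Meridian) > 959 (Cinder) > …
Arden has the highest bid and pays exactly that: $992.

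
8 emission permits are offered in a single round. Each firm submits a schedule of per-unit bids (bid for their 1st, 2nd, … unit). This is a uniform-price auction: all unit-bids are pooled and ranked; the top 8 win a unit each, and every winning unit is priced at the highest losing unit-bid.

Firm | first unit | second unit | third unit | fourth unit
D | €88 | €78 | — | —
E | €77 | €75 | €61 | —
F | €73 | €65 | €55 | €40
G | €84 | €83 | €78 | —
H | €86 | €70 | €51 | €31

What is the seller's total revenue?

Total revenue: €584

Merging the schedules and taking the best 8: 88 (D-1), 86 (H-1), 84 (G-1), 83 (G-2), 78 (D-2), 78 (G-3), 77 (E-1), 75 (E-2)
The (k+1)-th unit-bid is €73.
Allocation: D 2, E 2, G 3, H 1. Every unit priced at €73.
Revenue = 8 × 73 = €584.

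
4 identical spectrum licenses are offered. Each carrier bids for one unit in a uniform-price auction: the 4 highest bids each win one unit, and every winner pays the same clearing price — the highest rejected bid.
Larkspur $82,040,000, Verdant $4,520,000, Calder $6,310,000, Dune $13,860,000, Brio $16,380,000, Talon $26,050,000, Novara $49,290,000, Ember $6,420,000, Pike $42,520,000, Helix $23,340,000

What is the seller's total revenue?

Total revenue: $93,360,000

Bids ranked high→low: 82,040,000 (Larkspur), 49,290,000 (Novara), 42,520,000 (Pike), 26,050,000 (Talon), 23,340,000 (Helix), 16,380,000 (Brio), …
Winners (4 units): Larkspur, Novara, Pike, Talon.
First losing bid is Helix's $23,340,000, which sets the uniform price.
Total revenue = 4 × $23,340,000 = $93,360,000.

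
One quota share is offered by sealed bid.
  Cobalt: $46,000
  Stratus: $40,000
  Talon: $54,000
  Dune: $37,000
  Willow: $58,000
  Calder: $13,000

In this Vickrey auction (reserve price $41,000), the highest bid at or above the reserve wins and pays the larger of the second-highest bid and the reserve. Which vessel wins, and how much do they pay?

Willow pays $54,000

Sorting bids: 58,000 (Willow) > 54,000 (Talon) > 46,000 (Cobalt) > 40,000 (Stratus) > 37,000 (Dune) > 13,000 (Calder)
Willow has the top bid at or above the reserve ($58,000).
Second-highest bid $54,000 exceeds the reserve $41,000 → payment $54,000.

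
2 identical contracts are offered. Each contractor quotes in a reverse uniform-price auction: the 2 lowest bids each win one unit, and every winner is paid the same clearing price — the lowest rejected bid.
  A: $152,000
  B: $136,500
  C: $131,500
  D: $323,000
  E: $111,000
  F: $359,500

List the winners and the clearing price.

E, C; each is paid $136,500

Sorting: 111,000 (E), 131,500 (C), 136,500 (B), 152,000 (A), …
Lowest 2: E, C.
Lowest unsuccessful bid: $136,500 → clearing price.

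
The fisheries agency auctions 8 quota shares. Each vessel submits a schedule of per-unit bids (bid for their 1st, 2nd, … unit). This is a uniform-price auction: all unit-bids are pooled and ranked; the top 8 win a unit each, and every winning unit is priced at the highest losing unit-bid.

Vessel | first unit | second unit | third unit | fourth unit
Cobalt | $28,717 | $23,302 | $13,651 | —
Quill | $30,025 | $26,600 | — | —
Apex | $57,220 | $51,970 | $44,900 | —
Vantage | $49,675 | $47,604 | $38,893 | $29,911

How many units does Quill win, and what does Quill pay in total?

Pooled unit-bids ranked (top 8): 57,220 (Apex-1), 51,970 (Apex-2), 49,675 (Vantage-1), 47,604 (Vantage-2), 44,900 (Apex-3), 38,893 (Vantage-3), 30,025 (Quill-1), 29,911 (Vantage-4)
Highest rejected unit-bid = $28,717.
Quill wins 1 unit(s) at $28,717 each.

Quill: 1 unit, pays $28,717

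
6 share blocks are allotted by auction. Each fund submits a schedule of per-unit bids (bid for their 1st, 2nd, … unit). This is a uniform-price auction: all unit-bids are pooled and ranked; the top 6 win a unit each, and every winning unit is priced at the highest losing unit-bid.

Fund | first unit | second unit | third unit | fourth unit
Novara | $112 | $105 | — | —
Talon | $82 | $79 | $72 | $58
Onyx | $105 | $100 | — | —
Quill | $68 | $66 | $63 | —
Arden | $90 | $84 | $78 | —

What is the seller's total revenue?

Pooled unit-bids ranked (top 6): 112 (Novara-1), 105 (Novara-2), 105 (Onyx-1), 100 (Onyx-2), 90 (Arden-1), 84 (Arden-2)
Highest rejected unit-bid = $82.
Allocation: Arden 2, Novara 2, Onyx 2. Every unit priced at $82.
Revenue = 6 × 82 = $492.

Total revenue: $492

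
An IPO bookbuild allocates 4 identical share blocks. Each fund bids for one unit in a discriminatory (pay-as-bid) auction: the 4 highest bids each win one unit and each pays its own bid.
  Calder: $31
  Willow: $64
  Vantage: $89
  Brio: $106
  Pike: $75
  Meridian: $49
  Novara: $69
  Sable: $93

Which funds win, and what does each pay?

Brio $106, Sable $93, Vantage $89, Pike $75

Ordering the bids: 106 (Brio), 93 (Sable), 89 (Vantage), 75 (Pike), 69 (Novara), 64 (Willow), …
Top 4: Brio, Sable, Vantage, Pike.
Each winner pays its own bid: Brio $106, Sable $93, Vantage $89, Pike $75.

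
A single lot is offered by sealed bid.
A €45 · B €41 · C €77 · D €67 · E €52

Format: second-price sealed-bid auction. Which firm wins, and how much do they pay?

C pays €67

Bids ranked: 77 (C) > 67 (D) > 52 (E) > 45 (A) > 41 (B)
Second-price: C pays D's bid of €67.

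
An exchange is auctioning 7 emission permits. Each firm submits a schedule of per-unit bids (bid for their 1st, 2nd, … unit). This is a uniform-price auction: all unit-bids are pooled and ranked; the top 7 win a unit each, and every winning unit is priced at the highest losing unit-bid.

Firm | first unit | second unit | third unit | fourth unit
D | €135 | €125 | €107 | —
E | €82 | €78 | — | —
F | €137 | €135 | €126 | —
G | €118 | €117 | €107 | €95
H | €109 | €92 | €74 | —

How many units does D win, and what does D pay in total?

All unit-bids, highest first — top 7: 137 (F-1), 135 (D-1), 135 (F-2), 126 (F-3), 125 (D-2), 118 (G-1), 117 (G-2)
Highest rejected unit-bid = €109.
D wins 2 unit(s) at €109 each.

D: 2 units, pays €218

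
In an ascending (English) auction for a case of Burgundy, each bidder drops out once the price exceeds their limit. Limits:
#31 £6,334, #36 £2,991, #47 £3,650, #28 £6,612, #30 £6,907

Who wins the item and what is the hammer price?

#30 wins at £6,612

Open ascending-bid auction: the price rises until one bidder remains; the winner pays the price at which the last rival dropped out.
Limits ranked: 6,907 (#30) > 6,612 (#28) > 6,334 (#31) > 3,650 (#47) > 2,991 (#36)
#28 is the last rival to drop out, at £6,612; #30 remains and wins at that price.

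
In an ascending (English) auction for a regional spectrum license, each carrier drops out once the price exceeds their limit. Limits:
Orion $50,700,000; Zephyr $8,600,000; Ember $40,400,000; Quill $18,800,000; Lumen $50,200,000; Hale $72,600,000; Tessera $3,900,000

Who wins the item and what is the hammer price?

Limits in order: 72,600,000 (Hale) > 50,700,000 (Orion) > 50,200,000 (Lumen) > 40,400,000 (Ember) > 18,800,000 (Quill) > 8,600,000 (Zephyr) > …
Bidding ends when Orion exits at $50,700,000; Hale takes it.

Hale wins at $50,700,000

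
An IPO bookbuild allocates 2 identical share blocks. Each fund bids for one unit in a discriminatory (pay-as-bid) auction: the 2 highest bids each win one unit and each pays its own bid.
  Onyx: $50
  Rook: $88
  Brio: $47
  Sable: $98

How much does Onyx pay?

Sorting: 98 (Sable), 88 (Rook), 50 (Onyx), 47 (Brio)
Top 2: Sable, Rook.
Onyx does not win → $0.

Onyx pays $0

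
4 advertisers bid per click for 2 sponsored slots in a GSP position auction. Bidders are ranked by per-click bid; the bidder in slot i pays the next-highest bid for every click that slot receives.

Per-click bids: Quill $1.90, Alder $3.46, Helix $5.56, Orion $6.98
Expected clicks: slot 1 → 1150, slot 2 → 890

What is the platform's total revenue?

Sorting advertisers: $6.98 (Orion) > $5.56 (Helix) > $3.46 (Alder) > …
Slot 1: Orion pays $5.56 × 1150 = $6394.00
Slot 2: Helix pays $3.46 × 890 = $3079.40
Total = $9473.40

Total revenue: $9473.40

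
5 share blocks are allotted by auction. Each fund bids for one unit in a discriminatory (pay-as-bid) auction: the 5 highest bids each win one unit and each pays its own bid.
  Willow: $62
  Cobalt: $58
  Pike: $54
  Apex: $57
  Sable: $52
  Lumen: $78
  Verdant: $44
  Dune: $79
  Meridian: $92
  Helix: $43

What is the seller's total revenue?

Sorting: 92 (Meridian), 79 (Dune), 78 (Lumen), 62 (Willow), 58 (Cobalt), 57 (Apex), 54 (Pike), …
Winners (5 units): Meridian, Dune, Lumen, Willow, Cobalt.
Total revenue = 92 + 79 + 78 + 62 + 58 = $369.

Total revenue: $369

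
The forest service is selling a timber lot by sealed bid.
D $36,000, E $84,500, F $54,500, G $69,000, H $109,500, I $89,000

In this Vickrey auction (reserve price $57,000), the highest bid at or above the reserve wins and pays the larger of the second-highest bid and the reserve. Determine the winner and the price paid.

H pays $89,000

Sorting bids: 109,500 (H) > 89,000 (I) > 84,500 (E) > 69,000 (G) > 54,500 (F) > 36,000 (D)
H has the top bid at or above the reserve ($109,500).
max(second-highest $89,000, reserve $57,000) = $89,000; the reserve does not bind.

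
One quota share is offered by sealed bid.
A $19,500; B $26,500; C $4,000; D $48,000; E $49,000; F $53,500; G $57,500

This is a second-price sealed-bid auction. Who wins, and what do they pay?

Rule: the highest bidder wins and pays the second-highest bid.
Bids in order: 57,500 (G) > 53,500 (F) > 49,000 (E) > 48,000 (D) > 26,500 (B) > 19,500 (A) > …
Second-price: G pays F's bid of $53,500.

G pays $53,500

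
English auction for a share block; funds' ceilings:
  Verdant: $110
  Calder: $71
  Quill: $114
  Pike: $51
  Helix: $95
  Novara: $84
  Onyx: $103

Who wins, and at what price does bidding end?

Quill wins at $110

Open ascending-bid auction: the price rises until one bidder remains; the winner pays the price at which the last rival dropped out.
Sorting limits: 114 (Quill) > 110 (Verdant) > 103 (Onyx) > 95 (Helix) > 84 (Novara) > 71 (Calder) > …
Bidding ends when Verdant exits at $110; Quill takes it.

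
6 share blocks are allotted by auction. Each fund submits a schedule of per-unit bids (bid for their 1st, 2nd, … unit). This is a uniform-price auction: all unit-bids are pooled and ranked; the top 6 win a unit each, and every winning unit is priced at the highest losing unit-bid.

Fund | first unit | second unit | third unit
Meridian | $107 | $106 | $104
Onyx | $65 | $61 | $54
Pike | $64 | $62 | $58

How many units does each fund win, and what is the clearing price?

Pooled unit-bids ranked (top 6): 107 (Meridian-1), 106 (Meridian-2), 104 (Meridian-3), 65 (Onyx-1), 64 (Pike-1), 62 (Pike-2)
First bid not allocated: $61.
Allocation: Meridian 3, Onyx 1, Pike 2.

Meridian 3, Onyx 1, Pike 2; clearing price $61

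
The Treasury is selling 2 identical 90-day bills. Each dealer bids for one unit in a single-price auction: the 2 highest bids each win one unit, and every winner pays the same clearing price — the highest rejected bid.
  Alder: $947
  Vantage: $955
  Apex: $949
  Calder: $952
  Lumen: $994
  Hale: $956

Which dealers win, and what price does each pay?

Bids ranked high→low: 994 (Lumen), 956 (Hale), 955 (Vantage), 952 (Calder), …
Top 2: Lumen, Hale.
Clearing price = highest rejected bid = $955.

Lumen, Hale; each pays $955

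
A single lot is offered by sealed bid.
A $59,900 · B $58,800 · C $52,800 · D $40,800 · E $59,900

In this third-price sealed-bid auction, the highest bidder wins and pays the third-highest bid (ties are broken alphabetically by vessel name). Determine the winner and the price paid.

Rule: the highest bidder wins and pays the third-highest bid.
Bids ranked: 59,900 (A) > 59,900 (E) > 58,800 (B) > 52,800 (C) > 40,800 (D)
Tie at $59,900 → A wins by tie-break.
A wins; payment is bid #3 in the ranking = $58,800.

A pays $58,800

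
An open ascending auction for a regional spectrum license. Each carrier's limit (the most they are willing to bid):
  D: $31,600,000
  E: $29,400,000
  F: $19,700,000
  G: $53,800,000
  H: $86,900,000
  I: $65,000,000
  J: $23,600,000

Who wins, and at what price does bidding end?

H wins at $65,000,000

Limits in order: 86,900,000 (H) > 65,000,000 (I) > 53,800,000 (G) > 31,600,000 (D) > 29,400,000 (E) > 23,600,000 (J) > …
Bidding ends when I exits at $65,000,000; H takes it.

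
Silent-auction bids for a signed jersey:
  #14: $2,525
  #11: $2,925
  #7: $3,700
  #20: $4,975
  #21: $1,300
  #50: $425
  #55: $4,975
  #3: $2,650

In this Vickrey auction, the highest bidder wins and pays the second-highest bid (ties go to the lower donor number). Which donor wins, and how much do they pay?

#20 pays $4,975

Bids in order: 4,975 (#20) > 4,975 (#55) > 3,700 (#7) > 2,925 (#11) > 2,650 (#3) > 2,525 (#14) > …
#20 and #55 tie at $4,975; tie-break gives it to #20.
#20 wins with the highest bid; price is set by the runner-up at $4,975.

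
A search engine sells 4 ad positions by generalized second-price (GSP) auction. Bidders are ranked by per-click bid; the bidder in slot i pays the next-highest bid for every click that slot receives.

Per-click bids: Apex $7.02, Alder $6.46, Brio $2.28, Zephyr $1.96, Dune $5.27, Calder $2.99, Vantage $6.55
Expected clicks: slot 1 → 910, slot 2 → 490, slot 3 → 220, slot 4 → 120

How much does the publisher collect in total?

Ranked by bid: $7.02 (Apex) > $6.55 (Vantage) > $6.46 (Alder) > $5.27 (Dune) > $2.99 (Calder) > …
Slot 1: Apex pays $6.55 × 910 = $5960.50
Slot 2: Vantage pays $6.46 × 490 = $3165.40
Slot 3: Alder pays $5.27 × 220 = $1159.40
Slot 4: Dune pays $2.99 × 120 = $358.80
Total = $10644.10

Total revenue: $10644.10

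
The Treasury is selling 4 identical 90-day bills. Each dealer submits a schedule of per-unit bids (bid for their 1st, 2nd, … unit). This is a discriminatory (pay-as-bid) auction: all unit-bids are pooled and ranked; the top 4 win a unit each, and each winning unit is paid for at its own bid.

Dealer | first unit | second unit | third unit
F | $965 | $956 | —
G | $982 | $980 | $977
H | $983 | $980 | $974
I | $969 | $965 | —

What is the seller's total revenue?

Merging the schedules and taking the best 4: 983 (H-1), 982 (G-1), 980 (G-2), 980 (H-2)
Next rejected bid: $977 (not a price — pay-as-bid).
Each winning unit pays its own bid.
Revenue = 983 + 982 + 980 + 980 = $3,925.

Total revenue: $3,925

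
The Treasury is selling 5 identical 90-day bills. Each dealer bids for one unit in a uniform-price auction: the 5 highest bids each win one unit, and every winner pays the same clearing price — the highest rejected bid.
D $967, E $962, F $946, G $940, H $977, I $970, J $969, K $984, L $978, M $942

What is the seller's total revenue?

Bids ranked high→low: 984 (K), 978 (L), 977 (H), 970 (I), 969 (J), 967 (D), 962 (E), …
Winners (5 units): K, L, H, I, J.
First losing bid is D's $967, which sets the uniform price.
Total revenue = 5 × $967 = $4,835.

Total revenue: $4,835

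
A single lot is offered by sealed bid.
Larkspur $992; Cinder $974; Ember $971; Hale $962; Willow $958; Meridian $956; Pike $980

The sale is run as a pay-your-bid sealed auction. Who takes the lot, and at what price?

Larkspur pays $992

Bids ranked: 992 (Larkspur) > 980 (Pike) > 974 (Cinder) > 971 (Ember) > 962 (Hale) > 958 (Willow) > …
Larkspur has the highest bid and pays exactly that: $992.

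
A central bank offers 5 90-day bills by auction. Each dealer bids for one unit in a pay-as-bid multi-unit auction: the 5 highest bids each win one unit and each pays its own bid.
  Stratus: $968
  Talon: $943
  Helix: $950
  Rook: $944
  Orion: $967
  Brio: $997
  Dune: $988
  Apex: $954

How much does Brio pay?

Brio pays $997

Sorting: 997 (Brio), 988 (Dune), 968 (Stratus), 967 (Orion), 954 (Apex), 950 (Helix), 944 (Rook), …
Top 5: Brio, Dune, Stratus, Orion, Apex.
Brio wins → own bid $997.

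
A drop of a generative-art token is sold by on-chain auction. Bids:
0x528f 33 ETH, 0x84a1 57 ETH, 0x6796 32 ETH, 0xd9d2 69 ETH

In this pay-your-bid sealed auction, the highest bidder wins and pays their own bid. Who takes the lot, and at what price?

0xd9d2 pays 69 ETH

Rule: the highest bidder wins and pays their own bid.
Sorting bids: 69 (0xd9d2) > 57 (0x84a1) > 33 (0x528f) > 32 (0x6796)
First-price: 0xd9d2 pays what they bid, 69 ETH.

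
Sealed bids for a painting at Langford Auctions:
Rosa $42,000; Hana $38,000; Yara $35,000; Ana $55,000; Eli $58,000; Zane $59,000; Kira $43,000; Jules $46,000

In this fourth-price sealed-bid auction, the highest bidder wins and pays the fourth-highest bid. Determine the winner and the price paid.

Bids in order: 59,000 (Zane) > 58,000 (Eli) > 55,000 (Ana) > 46,000 (Jules) > 43,000 (Kira) > 42,000 (Rosa) > …
Zane wins; payment is bid #4 in the ranking = $46,000.

Zane pays $46,000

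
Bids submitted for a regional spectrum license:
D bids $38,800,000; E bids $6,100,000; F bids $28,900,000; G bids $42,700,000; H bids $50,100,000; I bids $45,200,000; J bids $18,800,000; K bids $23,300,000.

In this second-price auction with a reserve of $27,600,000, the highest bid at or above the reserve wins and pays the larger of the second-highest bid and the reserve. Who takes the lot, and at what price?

H pays $45,200,000

Bids ranked: 50,100,000 (H) > 45,200,000 (I) > 42,700,000 (G) > 38,800,000 (D) > 28,900,000 (F) > 23,300,000 (K) > …
Highest eligible bid: H at $50,100,000.
Second-highest bid $45,200,000 exceeds the reserve $27,600,000 → payment $45,200,000.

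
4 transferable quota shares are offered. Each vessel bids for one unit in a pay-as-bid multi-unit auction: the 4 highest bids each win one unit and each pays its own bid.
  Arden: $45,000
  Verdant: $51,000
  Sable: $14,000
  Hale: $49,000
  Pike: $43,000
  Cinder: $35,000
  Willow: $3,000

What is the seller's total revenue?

Total revenue: $188,000

Bids ranked high→low: 51,000 (Verdant), 49,000 (Hale), 45,000 (Arden), 43,000 (Pike), 35,000 (Cinder), 14,000 (Sable), …
Top 4: Verdant, Hale, Arden, Pike.
Total revenue = 51,000 + 49,000 + 45,000 + 43,000 = $188,000.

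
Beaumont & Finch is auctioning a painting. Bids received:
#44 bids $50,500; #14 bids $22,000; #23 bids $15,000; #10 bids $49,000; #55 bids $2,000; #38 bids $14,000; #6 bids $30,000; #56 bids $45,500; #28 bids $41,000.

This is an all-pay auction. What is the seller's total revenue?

Total revenue: $269,000

Bids in order: 50,500 (#44) > 49,000 (#10) > 45,500 (#56) > 41,000 (#28) > 30,000 (#6) > 22,000 (#14) > …
#44 wins with the top bid; all bids are sunk regardless.
Every bidder forfeits their bid regardless of winning.
Revenue = 50,500 + 22,000 + 15,000 + 49,000 + 2,000 + 14,000 + 30,000 + 45,500 + 41,000 = $269,000.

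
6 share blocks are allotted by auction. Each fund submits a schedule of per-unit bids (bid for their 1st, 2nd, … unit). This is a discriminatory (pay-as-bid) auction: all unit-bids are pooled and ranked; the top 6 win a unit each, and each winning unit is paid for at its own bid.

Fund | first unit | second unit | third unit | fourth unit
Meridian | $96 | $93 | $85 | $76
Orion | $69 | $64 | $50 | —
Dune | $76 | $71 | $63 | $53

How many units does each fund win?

All unit-bids, highest first — top 6: 96 (Meridian-1), 93 (Meridian-2), 85 (Meridian-3), 76 (Meridian-4), 76 (Dune-1), 71 (Dune-2)
Next rejected bid: $69 (not a price — pay-as-bid).
Allocation: Dune 2, Meridian 4.

Dune 2, Meridian 4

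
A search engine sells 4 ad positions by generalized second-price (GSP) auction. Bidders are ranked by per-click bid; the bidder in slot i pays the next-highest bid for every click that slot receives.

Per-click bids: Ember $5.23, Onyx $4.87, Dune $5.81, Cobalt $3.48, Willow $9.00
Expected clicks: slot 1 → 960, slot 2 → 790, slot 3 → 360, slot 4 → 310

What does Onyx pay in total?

Onyx pays $1078.80

Sorting advertisers: $9.00 (Willow) > $5.81 (Dune) > $5.23 (Ember) > $4.87 (Onyx) > $3.48 (Cobalt)
Onyx holds slot 4 → pays next bid $3.48 × 310 clicks = $1078.80.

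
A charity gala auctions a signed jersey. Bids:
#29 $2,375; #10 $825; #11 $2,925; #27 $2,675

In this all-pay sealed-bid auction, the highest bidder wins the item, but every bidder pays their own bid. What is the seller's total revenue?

Total revenue: $8,800

Sorting bids: 2,925 (#11) > 2,675 (#27) > 2,375 (#29) > 825 (#10)
Every bidder forfeits their bid regardless of winning.
Revenue = 2,375 + 825 + 2,925 + 2,675 = $8,800.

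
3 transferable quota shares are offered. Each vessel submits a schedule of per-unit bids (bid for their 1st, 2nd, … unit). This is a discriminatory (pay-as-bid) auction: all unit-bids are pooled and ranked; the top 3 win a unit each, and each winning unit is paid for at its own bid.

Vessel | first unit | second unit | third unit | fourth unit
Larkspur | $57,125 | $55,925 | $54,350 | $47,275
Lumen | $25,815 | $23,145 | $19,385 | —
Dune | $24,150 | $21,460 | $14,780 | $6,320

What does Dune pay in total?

Dune pays $0

All unit-bids, highest first — top 3: 57,125 (Larkspur-1), 55,925 (Larkspur-2), 54,350 (Larkspur-3)
Next rejected bid: $47,275 (not a price — pay-as-bid).
Dune wins no units.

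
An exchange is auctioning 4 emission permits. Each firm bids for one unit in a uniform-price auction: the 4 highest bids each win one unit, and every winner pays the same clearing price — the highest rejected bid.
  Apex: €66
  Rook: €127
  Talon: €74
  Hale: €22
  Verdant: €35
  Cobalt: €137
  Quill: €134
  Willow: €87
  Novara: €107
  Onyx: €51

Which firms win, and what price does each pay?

Cobalt, Quill, Rook, Novara; each pays €87

Ordering the bids: 137 (Cobalt), 134 (Quill), 127 (Rook), 107 (Novara), 87 (Willow), 74 (Talon), …
The 4 highest are Cobalt, Quill, Rook, Novara.
Clearing price = highest rejected bid = €87.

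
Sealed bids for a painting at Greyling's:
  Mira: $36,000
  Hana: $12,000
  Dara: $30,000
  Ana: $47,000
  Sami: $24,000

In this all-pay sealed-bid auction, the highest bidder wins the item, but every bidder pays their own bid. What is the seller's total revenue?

Total revenue: $149,000

Sorting bids: 47,000 (Ana) > 36,000 (Mira) > 30,000 (Dara) > 24,000 (Sami) > 12,000 (Hana)
Ana wins with the top bid; all bids are sunk regardless.
Every bidder forfeits their bid regardless of winning.
Revenue = 36,000 + 12,000 + 30,000 + 47,000 + 24,000 = $149,000.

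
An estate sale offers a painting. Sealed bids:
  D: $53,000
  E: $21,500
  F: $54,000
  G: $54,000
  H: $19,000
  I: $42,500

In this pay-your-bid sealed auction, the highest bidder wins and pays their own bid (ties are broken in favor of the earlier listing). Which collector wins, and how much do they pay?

F pays $54,000

Rule: the highest bidder wins and pays their own bid.
Bids in order: 54,000 (F) > 54,000 (G) > 53,000 (D) > 42,500 (I) > 21,500 (E) > 19,000 (H)
Tie at $54,000 → F wins by tie-break.
F has the highest bid and pays exactly that: $54,000.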